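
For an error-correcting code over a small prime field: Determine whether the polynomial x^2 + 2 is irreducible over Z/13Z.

Write f(x) = x^2 + 2.
Check each element of Z/13Z for a root: f(0)=2, f(1)=3, f(2)=6, f(3)=11, f(4)=5, f(5)=1, f(6)=12, f(7)=12, f(8)=1, f(9)=5, f(10)=11, f(11)=6, f(12)=3.
No roots. A degree-2 polynomial over a field with no linear factor is irreducible.

Yes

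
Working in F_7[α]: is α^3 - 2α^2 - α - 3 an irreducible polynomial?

Yes

Write g(α) = α^3 - 2α^2 - α - 3.
Check for roots in F_7: g(0) = 4; g(1) = 2; g(2) = 2; g(3) = 3; g(4) = 4; g(5) = 4; g(6) = 2.
No roots. A degree-3 polynomial over a field with no linear factor is irreducible.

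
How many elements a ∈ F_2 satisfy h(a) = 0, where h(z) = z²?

1

Evaluate at each of the 2 elements of F_2:
h(0) = 0 → root; h(1) = 1.
Roots: {0}.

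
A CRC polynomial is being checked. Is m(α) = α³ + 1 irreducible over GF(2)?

Check for roots in GF(2): m(0) = 1; m(1) = 0 → root.
m(1) = 0, so (α − 1) divides m(α); m is reducible.

No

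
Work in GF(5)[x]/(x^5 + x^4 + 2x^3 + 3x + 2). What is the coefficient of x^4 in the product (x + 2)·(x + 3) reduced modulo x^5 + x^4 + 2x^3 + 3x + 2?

Multiply in GF(5)[x]: (x + 2)·(x + 3) = x^2 + 1.
Reduced: x^2 + 1.

0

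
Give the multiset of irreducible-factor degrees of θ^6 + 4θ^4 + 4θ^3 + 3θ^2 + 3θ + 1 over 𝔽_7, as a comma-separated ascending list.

6

Write f(θ) = θ^6 + 4θ^4 + 4θ^3 + 3θ^2 + 3θ + 1.
Complete factorization: f(θ) = (θ^6 + 4θ^4 + 4θ^3 + 3θ^2 + 3θ + 1).
Factor degrees with multiplicity: 6 = 6.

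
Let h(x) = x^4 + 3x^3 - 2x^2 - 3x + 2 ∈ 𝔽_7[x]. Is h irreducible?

Check for roots in 𝔽_7: h(0) = 2; h(1) = 1; h(2) = 0 → root; h(3) = 4; h(4) = 0 → root; h(5) = 6; h(6) = 1.
h(2) = 0, so (x − 2) divides h(x); h is reducible.

No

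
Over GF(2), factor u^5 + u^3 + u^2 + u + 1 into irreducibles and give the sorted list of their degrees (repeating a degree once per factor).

5

Write g(u) = u^5 + u^3 + u^2 + u + 1.
Roots in GF(2): g(0) = 1; g(1) = 1.
Complete factorization: g(u) = (u^5 + u^3 + u^2 + u + 1).
Factor degrees with multiplicity: 5 = 5.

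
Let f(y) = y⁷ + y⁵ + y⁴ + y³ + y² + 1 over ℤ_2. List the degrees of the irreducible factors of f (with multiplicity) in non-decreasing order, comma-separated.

Roots in ℤ_2: f(0) = 1; f(1) = 0 → root.
Linear factors from roots: (y + 1).
Complete factorization: f(y) = (y + 1)·(y² + y + 1)^3.
Factor degrees with multiplicity: 1 + 2 + 2 + 2 = 7.

1, 2, 2, 2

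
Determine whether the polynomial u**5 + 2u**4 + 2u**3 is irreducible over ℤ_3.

No

Write f(u) = u**5 + 2u**4 + 2u**3.
Check for roots in ℤ_3: f(0) = 0 → root; f(1) = 2; f(2) = 2.
f(0) = 0, so (u) divides f(u); f is reducible.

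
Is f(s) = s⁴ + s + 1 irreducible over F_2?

Yes

Check for roots in F_2: f(0) = 1; f(1) = 1.
No roots, so no linear factors.
Monic irreducibles of degree 2 over GF(2): s² + s + 1.
None of them divide f (all give nonzero remainder).
No irreducible factor of degree ≤ 2 exists, so f is irreducible over GF(2).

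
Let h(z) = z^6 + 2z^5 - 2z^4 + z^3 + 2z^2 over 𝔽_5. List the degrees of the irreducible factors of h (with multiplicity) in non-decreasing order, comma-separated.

Roots in 𝔽_5: h(0) = 0 → root; h(1) = 4; h(2) = 2; h(3) = 3; h(4) = 3.
Linear factors from roots: (z).
Complete factorization: h(z) = (z)^2·(z^4 + 2z^3 - 2z^2 + z + 2).
Factor degrees with multiplicity: 1 + 1 + 4 = 6.

1, 1, 4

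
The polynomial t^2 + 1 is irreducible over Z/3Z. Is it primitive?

No

Write f(t) = t^2 + 1.
|GF(3^2)^×| = 3^2 − 1 = 8. Prime factorization: 8 = 2^3.
f is primitive ⇔ t has order 8 in GF(3)[t]/(f), i.e. t^(8/q) ≠ 1 for each prime q | 8.
t^(4) mod f = 1
Since t^(4) = 1, the order of t divides 4 < 8; not primitive.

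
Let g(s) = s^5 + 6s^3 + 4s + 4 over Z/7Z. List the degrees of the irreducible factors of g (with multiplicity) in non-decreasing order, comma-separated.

1, 1, 1, 2

Linear factors from roots: (s + 3), (s + 2), (s + 1).
Complete factorization: g(s) = (s + 1)·(s + 2)·(s + 3)·(s^2 + s + 3).
Factor degrees with multiplicity: 1 + 1 + 1 + 2 = 5.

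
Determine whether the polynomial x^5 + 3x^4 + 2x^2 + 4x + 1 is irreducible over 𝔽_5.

Write h(x) = x^5 + 3x^4 + 2x^2 + 4x + 1.
Check for roots in 𝔽_5: h(0) = 1; h(1) = 1; h(2) = 2; h(3) = 2; h(4) = 1.
No roots, so no linear factors.
Degree-2 irreducible divisors: test the 10 monic irreducibles of degree 2 over GF(5).
None of them divide h (all give nonzero remainder).
No irreducible factor of degree ≤ 2 exists, so h is irreducible over GF(5).

Yes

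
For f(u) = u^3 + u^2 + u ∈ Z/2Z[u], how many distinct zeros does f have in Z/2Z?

1

Evaluate at each of the 2 elements of Z/2Z:
f(0) = 0 → root; f(1) = 1.
Roots: {0}.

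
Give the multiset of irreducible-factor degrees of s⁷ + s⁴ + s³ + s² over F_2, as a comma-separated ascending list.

Write g(s) = s⁷ + s⁴ + s³ + s².
Roots in F_2: g(0) = 0 → root; g(1) = 0 → root.
Linear factors from roots: (s), (s + 1).
Complete factorization: g(s) = (s)^2·(s + 1)^2·(s³ + s + 1).
Factor degrees with multiplicity: 1 + 1 + 1 + 1 + 3 = 7.

1, 1, 1, 1, 3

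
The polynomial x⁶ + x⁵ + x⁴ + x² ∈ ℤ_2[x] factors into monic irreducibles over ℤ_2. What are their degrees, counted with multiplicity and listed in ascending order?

1, 1, 1, 3

Write g(x) = x⁶ + x⁵ + x⁴ + x².
Roots in ℤ_2: g(0) = 0 → root; g(1) = 0 → root.
Linear factors from roots: (x), (x + 1).
Complete factorization: g(x) = (x + 1)·(x)^2·(x³ + x + 1).
Factor degrees with multiplicity: 1 + 1 + 1 + 3 = 6.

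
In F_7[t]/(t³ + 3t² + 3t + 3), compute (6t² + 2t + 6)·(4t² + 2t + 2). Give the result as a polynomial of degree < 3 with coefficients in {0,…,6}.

Multiply in F_7[t]: (6t² + 2t + 6)·(4t² + 2t + 2) = 3t⁴ + 6t³ + 5t² + 2t + 5.
Reduce using t³ ≡ 4t² + 4t + 4 (mod t³ + 3t² + 3t + 3).
Reduced: 5t² + 2t.

5t^2 + 2t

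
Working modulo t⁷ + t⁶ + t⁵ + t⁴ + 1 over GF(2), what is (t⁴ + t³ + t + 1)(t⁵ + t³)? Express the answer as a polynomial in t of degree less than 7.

Multiply in GF(2)[t]: (t⁴ + t³ + t + 1)·(t⁵ + t³) = t⁹ + t⁸ + t⁷ + t⁵ + t⁴ + t³.
Reduce using t⁷ ≡ t⁶ + t⁵ + t⁴ + 1 (mod t⁷ + t⁶ + t⁵ + t⁴ + 1).
Reduced: t⁶ + t⁵ + t⁴ + t³ + t².

t^6 + t^5 + t^4 + t^3 + t^2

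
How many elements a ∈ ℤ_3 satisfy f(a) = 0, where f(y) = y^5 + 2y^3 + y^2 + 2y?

Evaluate at each of the 3 elements of ℤ_3:
f(0) = 0 → root; f(1) = 0 → root; f(2) = 2.
Roots: {0, 1}.

2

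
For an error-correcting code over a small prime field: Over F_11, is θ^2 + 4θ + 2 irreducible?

Write g(θ) = θ^2 + 4θ + 2.
Check each element of F_11 for a root: g(0)=2, g(1)=7, g(2)=3, g(3)=1, g(4)=1, g(5)=3, g(6)=7, g(7)=2, g(8)=10, g(9)=9, g(10)=10.
No roots. A degree-2 polynomial over a field with no linear factor is irreducible.

Yes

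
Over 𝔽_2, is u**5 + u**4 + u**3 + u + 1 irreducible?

Write h(u) = u**5 + u**4 + u**3 + u + 1.
Check for roots in 𝔽_2: h(0) = 1; h(1) = 1.
No roots, so no linear factors.
Monic irreducibles of degree 2 over GF(2): u**2 + u + 1.
None of them divide h (all give nonzero remainder).
No irreducible factor of degree ≤ 2 exists, so h is irreducible over GF(2).

Yes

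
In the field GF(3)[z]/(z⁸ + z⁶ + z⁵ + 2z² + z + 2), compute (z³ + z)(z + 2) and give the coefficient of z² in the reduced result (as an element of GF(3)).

Multiply in GF(3)[z]: (z³ + z)·(z + 2) = z⁴ + 2z³ + z² + 2z.
Reduced: z⁴ + 2z³ + z² + 2z.

1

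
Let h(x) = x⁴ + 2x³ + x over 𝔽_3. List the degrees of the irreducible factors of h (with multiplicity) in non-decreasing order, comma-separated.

1, 3

Roots in 𝔽_3: h(0) = 0 → root; h(1) = 1; h(2) = 1.
Linear factors from roots: (x).
Complete factorization: h(x) = (x)·(x³ + 2x² + 1).
Factor degrees with multiplicity: 1 + 3 = 4.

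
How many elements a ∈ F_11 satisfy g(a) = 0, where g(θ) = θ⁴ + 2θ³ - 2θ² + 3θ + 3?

Evaluate at each of the 11 elements of F_11:
g(0) = 3; g(1) = 7; g(2) = 0 → root; g(3) = 8; g(4) = 4; g(5) = 7; g(6) = 5; g(7) = 10; g(8) = 3; g(9) = 0 → root; g(10) = 8.
Roots: {2, 9}.

2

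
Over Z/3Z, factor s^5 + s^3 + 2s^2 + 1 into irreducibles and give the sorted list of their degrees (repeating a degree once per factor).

Write f(s) = s^5 + s^3 + 2s^2 + 1.
Roots in Z/3Z: f(0) = 1; f(1) = 2; f(2) = 1.
Complete factorization: f(s) = (s^5 + s^3 + 2s^2 + 1).
Factor degrees with multiplicity: 5 = 5.

5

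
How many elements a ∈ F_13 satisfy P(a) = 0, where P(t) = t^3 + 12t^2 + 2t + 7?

Evaluate at each of the 13 elements of F_13:
P(0) = 7; P(1) = 9; P(2) = 2; P(3) = 5; P(4) = 11; P(5) = 0 → root; P(6) = 4; P(7) = 3; P(8) = 3; P(9) = 10; P(10) = 4; P(11) = 4; P(12) = 3.
Roots: {5}.

1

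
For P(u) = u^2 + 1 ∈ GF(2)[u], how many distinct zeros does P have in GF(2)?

Evaluate at each of the 2 elements of GF(2):
P(0) = 1; P(1) = 0 → root.
Roots: {1}.

1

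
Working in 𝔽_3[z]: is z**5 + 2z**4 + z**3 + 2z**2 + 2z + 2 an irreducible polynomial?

Write h(z) = z**5 + 2z**4 + z**3 + 2z**2 + 2z + 2.
Check for roots in 𝔽_3: h(0) = 2; h(1) = 1; h(2) = 2.
No roots, so no linear factors.
Monic irreducibles of degree 2 over GF(3): z**2 + 1, z**2 + z + 2, z**2 + 2z + 2.
None of them divide h (all give nonzero remainder).
No irreducible factor of degree ≤ 2 exists, so h is irreducible over GF(3).

Yes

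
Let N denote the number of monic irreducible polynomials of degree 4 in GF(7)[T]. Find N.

588

x^(7^4) − x is the product of all monic irreducibles of degree dividing 4; Möbius inversion gives N = (1/4) Σ μ(4/d)·7^d.
Divisors of 4: 1, 2, 4; μ(4/d) for each: 0, -1, 1.
Σ = − 7^2 + 7^4 = 2352.
N = 2352/4 = 588.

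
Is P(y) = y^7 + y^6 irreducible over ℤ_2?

No

Check for roots in ℤ_2: P(0) = 0 → root; P(1) = 0 → root.
P(0) = 0, so (y) divides P(y); P is reducible.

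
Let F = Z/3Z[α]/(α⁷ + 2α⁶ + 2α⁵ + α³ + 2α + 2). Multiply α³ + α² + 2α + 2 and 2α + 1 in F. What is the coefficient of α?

Multiply in Z/3Z[α]: (α³ + α² + 2α + 2)·(2α + 1) = 2α⁴ + 2α² + 2.
Reduced: 2α⁴ + 2α² + 2.

0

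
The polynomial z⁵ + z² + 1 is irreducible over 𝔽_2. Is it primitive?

Yes

Write f(z) = z⁵ + z² + 1.
|GF(2^5)^×| = 2^5 − 1 = 31. Prime factorization: 31 = 31.
f is primitive ⇔ z has order 31 in GF(2)[z]/(f), i.e. z^(31/q) ≠ 1 for each prime q | 31.
z^(1) mod f = z.
None equal 1, so z has full order 31; f is primitive.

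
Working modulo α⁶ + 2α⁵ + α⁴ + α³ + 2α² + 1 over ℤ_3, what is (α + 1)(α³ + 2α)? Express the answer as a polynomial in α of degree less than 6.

Multiply in ℤ_3[α]: (α + 1)·(α³ + 2α) = α⁴ + α³ + 2α² + 2α.
Reduced: α⁴ + α³ + 2α² + 2α.

α^4 + α^3 + 2α^2 + 2α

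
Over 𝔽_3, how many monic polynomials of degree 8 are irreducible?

The number of monic irreducibles of degree 8 over GF(3) is (1/8)·Σ_{d∣8} μ(8/d) 3^d.
Divisors of 8: 1, 2, 4, 8; μ(8/d) for each: 0, 0, -1, 1.
Σ = − 3^4 + 3^8 = 6480.
N = 6480/8 = 810.

810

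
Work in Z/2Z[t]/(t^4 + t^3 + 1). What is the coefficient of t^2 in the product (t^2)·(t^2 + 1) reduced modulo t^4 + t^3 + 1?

1

Multiply in Z/2Z[t]: (t^2)·(t^2 + 1) = t^4 + t^2.
Reduce using t^4 ≡ t^3 + 1 (mod t^4 + t^3 + 1).
Reduced: t^3 + t^2 + 1.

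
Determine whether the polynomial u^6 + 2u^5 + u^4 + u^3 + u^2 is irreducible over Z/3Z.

Write h(u) = u^6 + 2u^5 + u^4 + u^3 + u^2.
Check for roots in Z/3Z: h(0) = 0 → root; h(1) = 0 → root; h(2) = 0 → root.
h(0) = 0, so (u) divides h(u); h is reducible.

No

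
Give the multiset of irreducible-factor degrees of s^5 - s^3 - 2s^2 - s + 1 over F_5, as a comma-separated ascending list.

Write h(s) = s^5 - s^3 - 2s^2 - s + 1.
Roots in F_5: h(0) = 1; h(1) = 3; h(2) = 0 → root; h(3) = 1; h(4) = 0 → root.
Linear factors from roots: (s - 2), (s + 1).
Complete factorization: h(s) = (s - 2)·(s + 1)^2·(s^2 + 2).
Factor degrees with multiplicity: 1 + 1 + 1 + 2 = 5.

1, 1, 1, 2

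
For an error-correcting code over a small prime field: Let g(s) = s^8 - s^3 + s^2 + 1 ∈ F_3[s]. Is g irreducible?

Check for roots in F_3: g(0) = 1; g(1) = 2; g(2) = 1.
No roots, so no linear factors.
Monic irreducibles of degree 2 over GF(3): s^2 + 1, s^2 + s - 1, s^2 - s - 1.
None of them divide g (all give nonzero remainder).
Degree-3 irreducible divisors: test the 8 monic irreducibles of degree 3 over GF(3).
None of them divide g (all give nonzero remainder).
Degree-4 irreducible divisors: test the 18 monic irreducibles of degree 4 over GF(3).
None of them divide g (all give nonzero remainder).
No irreducible factor of degree ≤ 4 exists, so g is irreducible over GF(3).

Yes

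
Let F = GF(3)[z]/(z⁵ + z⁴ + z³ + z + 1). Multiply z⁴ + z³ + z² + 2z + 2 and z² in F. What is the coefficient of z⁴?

0

Multiply in GF(3)[z]: (z⁴ + z³ + z² + 2z + 2)·(z²) = z⁶ + z⁵ + z⁴ + 2z³ + 2z².
Reduce using z⁵ ≡ 2z⁴ + 2z³ + 2z + 2 (mod z⁵ + z⁴ + z³ + z + 1).
Reduced: 2z³ + z² + 2z.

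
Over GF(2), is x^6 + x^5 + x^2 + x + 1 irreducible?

Write h(x) = x^6 + x^5 + x^2 + x + 1.
Check for roots in GF(2): h(0) = 1; h(1) = 1.
No roots, so no linear factors.
Monic irreducibles of degree 2 over GF(2): x^2 + x + 1.
None of them divide h (all give nonzero remainder).
Monic irreducibles of degree 3 over GF(2): x^3 + x + 1, x^3 + x^2 + 1.
None of them divide h (all give nonzero remainder).
No irreducible factor of degree ≤ 3 exists, so h is irreducible over GF(2).

Yes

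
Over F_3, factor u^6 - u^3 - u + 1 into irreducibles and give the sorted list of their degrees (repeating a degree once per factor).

1, 2, 3

Write g(u) = u^6 - u^3 - u + 1.
Roots in F_3: g(0) = 1; g(1) = 0 → root; g(2) = 1.
Linear factors from roots: (u - 1).
Complete factorization: g(u) = (u - 1)·(u^2 + 1)·(u^3 + u^2 - 1).
Factor degrees with multiplicity: 1 + 2 + 3 = 6.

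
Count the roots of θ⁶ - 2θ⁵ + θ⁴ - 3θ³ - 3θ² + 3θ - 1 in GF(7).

Write g(θ) = θ⁶ - 2θ⁵ + θ⁴ - 3θ³ - 3θ² + 3θ - 1.
Evaluate at each of the 7 elements of GF(7):
g(0) = 6; g(1) = 3; g(2) = 6; g(3) = 0 → root; g(4) = 3; g(5) = 2; g(6) = 0 → root.
Roots: {3, 6}.

2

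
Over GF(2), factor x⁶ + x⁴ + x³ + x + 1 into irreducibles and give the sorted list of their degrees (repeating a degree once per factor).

Write h(x) = x⁶ + x⁴ + x³ + x + 1.
Roots in GF(2): h(0) = 1; h(1) = 1.
Complete factorization: h(x) = (x⁶ + x⁴ + x³ + x + 1).
Factor degrees with multiplicity: 6 = 6.

6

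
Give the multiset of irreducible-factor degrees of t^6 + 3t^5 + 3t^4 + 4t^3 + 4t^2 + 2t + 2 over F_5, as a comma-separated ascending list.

6

Write f(t) = t^6 + 3t^5 + 3t^4 + 4t^3 + 4t^2 + 2t + 2.
Roots in F_5: f(0) = 2; f(1) = 4; f(2) = 2; f(3) = 3; f(4) = 1.
Complete factorization: f(t) = (t^6 + 3t^5 + 3t^4 + 4t^3 + 4t^2 + 2t + 2).
Factor degrees with multiplicity: 6 = 6.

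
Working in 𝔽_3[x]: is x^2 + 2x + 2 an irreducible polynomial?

Write m(x) = x^2 + 2x + 2.
Check for roots in 𝔽_3: m(0) = 2; m(1) = 2; m(2) = 1.
No roots. A degree-2 polynomial over a field with no linear factor is irreducible.

Yes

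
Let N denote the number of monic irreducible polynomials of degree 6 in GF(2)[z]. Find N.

9

x^(2^6) − x is the product of all monic irreducibles of degree dividing 6; Möbius inversion gives N = (1/6) Σ μ(6/d)·2^d.
Divisors of 6: 1, 2, 3, 6; μ(6/d) for each: 1, -1, -1, 1.
Σ = 2^1 − 2^2 − 2^3 + 2^6 = 54.
N = 54/6 = 9.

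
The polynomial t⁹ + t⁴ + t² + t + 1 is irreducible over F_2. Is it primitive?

Write f(t) = t⁹ + t⁴ + t² + t + 1.
|GF(2^9)^×| = 2^9 − 1 = 511. Prime factorization: 511 = 7·73.
f is primitive ⇔ t has order 511 in GF(2)[t]/(f), i.e. t^(511/q) ≠ 1 for each prime q | 511.
t^(73) mod f = 1
t^(7) mod f = t⁷.
Since t^(73) = 1, the order of t divides 73 < 511; not primitive.

No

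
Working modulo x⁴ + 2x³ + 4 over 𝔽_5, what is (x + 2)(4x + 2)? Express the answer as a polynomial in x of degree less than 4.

4x^2 + 4

Multiply in 𝔽_5[x]: (x + 2)·(4x + 2) = 4x² + 4.
Reduced: 4x² + 4.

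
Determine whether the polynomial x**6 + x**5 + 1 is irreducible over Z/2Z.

Yes

Write h(x) = x**6 + x**5 + 1.
Check for roots in Z/2Z: h(0) = 1; h(1) = 1.
No roots, so no linear factors.
Monic irreducibles of degree 2 over GF(2): x**2 + x + 1.
None of them divide h (all give nonzero remainder).
Monic irreducibles of degree 3 over GF(2): x**3 + x + 1, x**3 + x**2 + 1.
None of them divide h (all give nonzero remainder).
No irreducible factor of degree ≤ 3 exists, so h is irreducible over GF(2).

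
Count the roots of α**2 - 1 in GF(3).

2

Write P(α) = α**2 - 1.
Evaluate at each of the 3 elements of GF(3):
P(0) = 2; P(1) = 0 → root; P(2) = 0 → root.
Roots: {1, 2}.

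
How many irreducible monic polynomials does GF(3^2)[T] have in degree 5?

11808

The number of monic irreducibles of degree 5 over GF(9) is (1/5)·Σ_{d∣5} μ(5/d) 9^d.
Divisors of 5: 1, 5; μ(5/d) for each: -1, 1.
Σ = − 9^1 + 9^5 = 59040.
N = 59040/5 = 11808.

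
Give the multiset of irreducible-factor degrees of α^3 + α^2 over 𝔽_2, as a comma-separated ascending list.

Write g(α) = α^3 + α^2.
Roots in 𝔽_2: g(0) = 0 → root; g(1) = 0 → root.
Linear factors from roots: (α), (α + 1).
Complete factorization: g(α) = (α + 1)·(α)^2.
Factor degrees with multiplicity: 1 + 1 + 1 = 3.

1, 1, 1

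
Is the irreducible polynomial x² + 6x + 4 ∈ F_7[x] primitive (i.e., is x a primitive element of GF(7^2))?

Write f(x) = x² + 6x + 4.
|GF(7^2)^×| = 7^2 − 1 = 48. Prime factorization: 48 = 2^4·3.
f is primitive ⇔ x has order 48 in GF(7)[x]/(f), i.e. x^(48/q) ≠ 1 for each prime q | 48.
x^(24) mod f = 1
x^(16) mod f = 2.
Since x^(24) = 1, the order of x divides 24 < 48; not primitive.

No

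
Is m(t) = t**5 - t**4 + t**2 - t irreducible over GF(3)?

No

Check for roots in GF(3): m(0) = 0 → root; m(1) = 0 → root; m(2) = 0 → root.
m(0) = 0, so (t) divides m(t); m is reducible.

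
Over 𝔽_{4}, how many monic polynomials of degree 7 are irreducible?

The number of monic irreducibles of degree 7 over GF(4) is (1/7)·Σ_{d∣7} μ(7/d) 4^d.
Divisors of 7: 1, 7; μ(7/d) for each: -1, 1.
Σ = − 4^1 + 4^7 = 16380.
N = 16380/7 = 2340.

2340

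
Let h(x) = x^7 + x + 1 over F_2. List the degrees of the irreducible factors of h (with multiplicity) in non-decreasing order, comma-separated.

7

Roots in F_2: h(0) = 1; h(1) = 1.
Complete factorization: h(x) = (x^7 + x + 1).
Factor degrees with multiplicity: 7 = 7.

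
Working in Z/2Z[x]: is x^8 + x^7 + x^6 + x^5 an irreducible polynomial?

Write g(x) = x^8 + x^7 + x^6 + x^5.
Check for roots in Z/2Z: g(0) = 0 → root; g(1) = 0 → root.
g(0) = 0, so (x) divides g(x); g is reducible.

No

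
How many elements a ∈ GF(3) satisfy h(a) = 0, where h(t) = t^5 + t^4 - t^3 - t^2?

3

Evaluate at each of the 3 elements of GF(3):
h(0) = 0 → root; h(1) = 0 → root; h(2) = 0 → root.
Roots: {0, 1, 2}.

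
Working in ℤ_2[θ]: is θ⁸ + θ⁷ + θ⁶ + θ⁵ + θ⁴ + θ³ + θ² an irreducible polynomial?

No

Write h(θ) = θ⁸ + θ⁷ + θ⁶ + θ⁵ + θ⁴ + θ³ + θ².
Check for roots in ℤ_2: h(0) = 0 → root; h(1) = 1.
h(0) = 0, so (θ) divides h(θ); h is reducible.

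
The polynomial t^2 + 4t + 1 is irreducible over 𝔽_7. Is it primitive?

No

Write f(t) = t^2 + 4t + 1.
|GF(7^2)^×| = 7^2 − 1 = 48. Prime factorization: 48 = 2^4·3.
f is primitive ⇔ t has order 48 in GF(7)[t]/(f), i.e. t^(48/q) ≠ 1 for each prime q | 48.
t^(24) mod f = 1
t^(16) mod f = 1
Since t^(24) = 1, the order of t divides 24 < 48; not primitive.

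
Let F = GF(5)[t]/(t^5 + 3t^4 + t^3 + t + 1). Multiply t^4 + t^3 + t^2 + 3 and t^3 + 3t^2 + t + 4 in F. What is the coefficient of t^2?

1

Multiply in GF(5)[t]: (t^4 + t^3 + t^2 + 3)·(t^3 + 3t^2 + t + 4) = t^7 + 4t^6 + 3t^4 + 3t^3 + 3t^2 + 3t + 2.
Reduce using t^5 ≡ 2t^4 + 4t^3 + 4t + 4 (mod t^5 + 3t^4 + t^3 + t + 1).
Reduced: 4t^4 + t^3 + t^2 + t + 1.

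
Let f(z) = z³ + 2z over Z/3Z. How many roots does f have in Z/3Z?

3

Evaluate at each of the 3 elements of Z/3Z:
f(0) = 0 → root; f(1) = 0 → root; f(2) = 0 → root.
Roots: {0, 1, 2}.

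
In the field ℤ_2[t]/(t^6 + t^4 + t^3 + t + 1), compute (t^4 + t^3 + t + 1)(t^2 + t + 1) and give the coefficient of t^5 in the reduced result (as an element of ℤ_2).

Multiply in ℤ_2[t]: (t^4 + t^3 + t + 1)·(t^2 + t + 1) = t^6 + 1.
Reduce using t^6 ≡ t^4 + t^3 + t + 1 (mod t^6 + t^4 + t^3 + t + 1).
Reduced: t^4 + t^3 + t.

0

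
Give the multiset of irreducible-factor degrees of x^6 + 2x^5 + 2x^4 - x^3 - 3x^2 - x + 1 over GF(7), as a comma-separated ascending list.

Write h(x) = x^6 + 2x^5 + 2x^4 - x^3 - 3x^2 - x + 1.
Complete factorization: h(x) = (x^2 + x + 3)·(x^2 + 2x + 3)·(x^2 - x - 3).
Factor degrees with multiplicity: 2 + 2 + 2 = 6.

2, 2, 2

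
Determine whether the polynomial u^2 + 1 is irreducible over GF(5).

No

Write f(u) = u^2 + 1.
Check for roots in GF(5): f(0) = 1; f(1) = 2; f(2) = 0 → root; f(3) = 0 → root; f(4) = 2.
f(2) = 0, so (u − 2) divides f(u); f is reducible.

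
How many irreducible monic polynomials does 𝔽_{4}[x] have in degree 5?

204

The number of monic irreducibles of degree 5 over GF(4) is (1/5)·Σ_{d∣5} μ(5/d) 4^d.
Divisors of 5: 1, 5; μ(5/d) for each: -1, 1.
Σ = − 4^1 + 4^5 = 1020.
N = 1020/5 = 204.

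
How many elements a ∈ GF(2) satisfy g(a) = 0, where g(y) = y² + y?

2

Evaluate at each of the 2 elements of GF(2):
g(0) = 0 → root; g(1) = 0 → root.
Roots: {0, 1}.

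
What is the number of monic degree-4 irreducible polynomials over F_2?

By the necklace-counting formula, N_2(4) = (1/4) Σ_{d|4} μ(4/d)·2^d.
Divisors of 4: 1, 2, 4; μ(4/d) for each: 0, -1, 1.
Σ = − 2^2 + 2^4 = 12.
N = 12/4 = 3.

3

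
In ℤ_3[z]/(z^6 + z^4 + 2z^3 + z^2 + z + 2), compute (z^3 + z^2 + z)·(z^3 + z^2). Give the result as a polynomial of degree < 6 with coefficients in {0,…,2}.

2z^5 + z^4 + 2z^3 + 2z^2 + 2z + 1

Multiply in ℤ_3[z]: (z^3 + z^2 + z)·(z^3 + z^2) = z^6 + 2z^5 + 2z^4 + z^3.
Reduce using z^6 ≡ 2z^4 + z^3 + 2z^2 + 2z + 1 (mod z^6 + z^4 + 2z^3 + z^2 + z + 2).
Reduced: 2z^5 + z^4 + 2z^3 + 2z^2 + 2z + 1.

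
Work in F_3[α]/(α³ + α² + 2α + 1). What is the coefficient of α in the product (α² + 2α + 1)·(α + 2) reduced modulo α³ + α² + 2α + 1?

0

Multiply in F_3[α]: (α² + 2α + 1)·(α + 2) = α³ + α² + 2α + 2.
Reduce using α³ ≡ 2α² + α + 2 (mod α³ + α² + 2α + 1).
Reduced: 1.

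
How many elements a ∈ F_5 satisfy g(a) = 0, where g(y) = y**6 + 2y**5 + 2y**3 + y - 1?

3

Evaluate at each of the 5 elements of F_5:
g(0) = 4; g(1) = 0 → root; g(2) = 0 → root; g(3) = 1; g(4) = 0 → root.
Roots: {1, 2, 4}.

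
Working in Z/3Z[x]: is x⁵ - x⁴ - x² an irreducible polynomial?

Write P(x) = x⁵ - x⁴ - x².
Check for roots in Z/3Z: P(0) = 0 → root; P(1) = 2; P(2) = 0 → root.
P(0) = 0, so (x) divides P(x); P is reducible.

No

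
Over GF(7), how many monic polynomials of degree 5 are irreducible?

x^(7^5) − x is the product of all monic irreducibles of degree dividing 5; Möbius inversion gives N = (1/5) Σ μ(5/d)·7^d.
Divisors of 5: 1, 5; μ(5/d) for each: -1, 1.
Σ = − 7^1 + 7^5 = 16800.
N = 16800/5 = 3360.

3360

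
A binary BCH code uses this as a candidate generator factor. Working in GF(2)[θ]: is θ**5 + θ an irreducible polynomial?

Write m(θ) = θ**5 + θ.
Check for roots in GF(2): m(0) = 0 → root; m(1) = 0 → root.
m(0) = 0, so (θ) divides m(θ); m is reducible.

No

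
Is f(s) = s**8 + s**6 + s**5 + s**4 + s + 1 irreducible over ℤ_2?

No

Check for roots in ℤ_2: f(0) = 1; f(1) = 0 → root.
f(1) = 0, so (s − 1) divides f(s); f is reducible.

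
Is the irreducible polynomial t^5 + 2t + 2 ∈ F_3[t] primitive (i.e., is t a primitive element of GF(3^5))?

No

Write f(t) = t^5 + 2t + 2.
|GF(3^5)^×| = 3^5 − 1 = 242. Prime factorization: 242 = 2·11^2.
f is primitive ⇔ t has order 242 in GF(3)[t]/(f), i.e. t^(242/q) ≠ 1 for each prime q | 242.
t^(121) mod f = 1
t^(22) mod f = t^3 + 2t^2 + 2t + 1.
Since t^(121) = 1, the order of t divides 121 < 242; not primitive.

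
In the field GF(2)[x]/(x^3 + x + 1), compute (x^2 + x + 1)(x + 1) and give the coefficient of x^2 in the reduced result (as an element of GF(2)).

Multiply in GF(2)[x]: (x^2 + x + 1)·(x + 1) = x^3 + 1.
Reduce using x^3 ≡ x + 1 (mod x^3 + x + 1).
Reduced: x.

0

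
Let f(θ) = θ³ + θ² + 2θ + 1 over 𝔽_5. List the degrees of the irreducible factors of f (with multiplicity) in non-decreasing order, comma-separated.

1, 2

Roots in 𝔽_5: f(0) = 1; f(1) = 0 → root; f(2) = 2; f(3) = 3; f(4) = 4.
Linear factors from roots: (θ - 1).
Complete factorization: f(θ) = (θ - 1)·(θ² + 2θ - 1).
Factor degrees with multiplicity: 1 + 2 = 3.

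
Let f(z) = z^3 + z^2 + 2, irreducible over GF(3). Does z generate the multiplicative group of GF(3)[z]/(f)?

|GF(3^3)^×| = 3^3 − 1 = 26. Prime factorization: 26 = 2·13.
f is primitive ⇔ z has order 26 in GF(3)[z]/(f), i.e. z^(26/q) ≠ 1 for each prime q | 26.
z^(13) mod f = 1
z^(2) mod f = z^2.
Since z^(13) = 1, the order of z divides 13 < 26; not primitive.

No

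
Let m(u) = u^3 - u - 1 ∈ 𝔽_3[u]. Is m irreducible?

Check for roots in 𝔽_3: m(0) = 2; m(1) = 2; m(2) = 2.
No roots. A degree-3 polynomial over a field with no linear factor is irreducible.

Yes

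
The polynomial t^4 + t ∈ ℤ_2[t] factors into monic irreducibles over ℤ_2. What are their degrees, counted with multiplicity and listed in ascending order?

1, 1, 2

Write g(t) = t^4 + t.
Roots in ℤ_2: g(0) = 0 → root; g(1) = 0 → root.
Linear factors from roots: (t), (t + 1).
Complete factorization: g(t) = (t)·(t + 1)·(t^2 + t + 1).
Factor degrees with multiplicity: 1 + 1 + 2 = 4.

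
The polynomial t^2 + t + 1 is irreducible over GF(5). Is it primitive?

No

Write f(t) = t^2 + t + 1.
|GF(5^2)^×| = 5^2 − 1 = 24. Prime factorization: 24 = 2^3·3.
f is primitive ⇔ t has order 24 in GF(5)[t]/(f), i.e. t^(24/q) ≠ 1 for each prime q | 24.
t^(12) mod f = 1
t^(8) mod f = 4t + 4.
Since t^(12) = 1, the order of t divides 12 < 24; not primitive.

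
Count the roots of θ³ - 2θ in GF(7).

Write f(θ) = θ³ - 2θ.
Evaluate at each of the 7 elements of GF(7):
f(0) = 0 → root; f(1) = 6; f(2) = 4; f(3) = 0 → root; f(4) = 0 → root; f(5) = 3; f(6) = 1.
Roots: {0, 3, 4}.

3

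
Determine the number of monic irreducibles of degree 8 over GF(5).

The number of monic irreducibles of degree 8 over GF(5) is (1/8)·Σ_{d∣8} μ(8/d) 5^d.
Divisors of 8: 1, 2, 4, 8; μ(8/d) for each: 0, 0, -1, 1.
Σ = − 5^4 + 5^8 = 390000.
N = 390000/8 = 48750.

48750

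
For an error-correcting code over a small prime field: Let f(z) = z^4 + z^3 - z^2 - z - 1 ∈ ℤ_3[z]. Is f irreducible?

Yes

Check for roots in ℤ_3: f(0) = 2; f(1) = 2; f(2) = 2.
No roots, so no linear factors.
Monic irreducibles of degree 2 over GF(3): z^2 + 1, z^2 + z - 1, z^2 - z - 1.
None of them divide f (all give nonzero remainder).
No irreducible factor of degree ≤ 2 exists, so f is irreducible over GF(3).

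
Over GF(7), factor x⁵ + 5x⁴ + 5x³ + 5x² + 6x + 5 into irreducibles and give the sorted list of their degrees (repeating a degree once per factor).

Write h(x) = x⁵ + 5x⁴ + 5x³ + 5x² + 6x + 5.
Linear factors from roots: (x + 5), (x + 2).
Complete factorization: h(x) = (x + 2)·(x + 5)·(x³ + 5x² + 2x + 4).
Factor degrees with multiplicity: 1 + 1 + 3 = 5.

1, 1, 3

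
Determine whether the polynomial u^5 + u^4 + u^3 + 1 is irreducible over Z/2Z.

No

Write g(u) = u^5 + u^4 + u^3 + 1.
Check for roots in Z/2Z: g(0) = 1; g(1) = 0 → root.
g(1) = 0, so (u − 1) divides g(u); g is reducible.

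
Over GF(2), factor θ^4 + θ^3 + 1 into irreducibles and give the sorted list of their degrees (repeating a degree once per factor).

4

Write g(θ) = θ^4 + θ^3 + 1.
Roots in GF(2): g(0) = 1; g(1) = 1.
Complete factorization: g(θ) = (θ^4 + θ^3 + 1).
Factor degrees with multiplicity: 4 = 4.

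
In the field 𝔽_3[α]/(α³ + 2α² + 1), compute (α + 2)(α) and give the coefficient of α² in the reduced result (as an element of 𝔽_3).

1

Multiply in 𝔽_3[α]: (α + 2)·(α) = α² + 2α.
Reduced: α² + 2α.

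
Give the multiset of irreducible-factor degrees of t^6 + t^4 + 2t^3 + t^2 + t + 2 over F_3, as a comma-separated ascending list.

6

Write g(t) = t^6 + t^4 + 2t^3 + t^2 + t + 2.
Roots in F_3: g(0) = 2; g(1) = 2; g(2) = 2.
Complete factorization: g(t) = (t^6 + t^4 + 2t^3 + t^2 + t + 2).
Factor degrees with multiplicity: 6 = 6.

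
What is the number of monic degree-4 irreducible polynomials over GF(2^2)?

60

The number of monic irreducibles of degree 4 over GF(4) is (1/4)·Σ_{d∣4} μ(4/d) 4^d.
Divisors of 4: 1, 2, 4; μ(4/d) for each: 0, -1, 1.
Σ = − 4^2 + 4^4 = 240.
N = 240/4 = 60.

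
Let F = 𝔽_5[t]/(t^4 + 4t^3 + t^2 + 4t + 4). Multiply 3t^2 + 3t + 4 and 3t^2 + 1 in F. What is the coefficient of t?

2

Multiply in 𝔽_5[t]: (3t^2 + 3t + 4)·(3t^2 + 1) = 4t^4 + 4t^3 + 3t + 4.
Reduce using t^4 ≡ t^3 + 4t^2 + t + 1 (mod t^4 + 4t^3 + t^2 + 4t + 4).
Reduced: 3t^3 + t^2 + 2t + 3.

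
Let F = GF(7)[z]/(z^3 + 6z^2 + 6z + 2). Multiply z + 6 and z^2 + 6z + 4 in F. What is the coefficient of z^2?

Multiply in GF(7)[z]: (z + 6)·(z^2 + 6z + 4) = z^3 + 5z^2 + 5z + 3.
Reduce using z^3 ≡ z^2 + z + 5 (mod z^3 + 6z^2 + 6z + 2).
Reduced: 6z^2 + 6z + 1.

6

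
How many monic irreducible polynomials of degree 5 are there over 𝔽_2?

The number of monic irreducibles of degree 5 over GF(2) is (1/5)·Σ_{d∣5} μ(5/d) 2^d.
Divisors of 5: 1, 5; μ(5/d) for each: -1, 1.
Σ = − 2^1 + 2^5 = 30.
N = 30/5 = 6.

6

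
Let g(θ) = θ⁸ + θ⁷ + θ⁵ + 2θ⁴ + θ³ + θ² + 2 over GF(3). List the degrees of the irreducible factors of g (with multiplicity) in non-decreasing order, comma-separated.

1, 1, 1, 1, 1, 3

Roots in GF(3): g(0) = 2; g(1) = 0 → root; g(2) = 0 → root.
Linear factors from roots: (θ + 2), (θ + 1).
Complete factorization: g(θ) = (θ + 1)^2·(θ + 2)^3·(θ³ + 2θ² + θ + 1).
Factor degrees with multiplicity: 1 + 1 + 1 + 1 + 1 + 3 = 8.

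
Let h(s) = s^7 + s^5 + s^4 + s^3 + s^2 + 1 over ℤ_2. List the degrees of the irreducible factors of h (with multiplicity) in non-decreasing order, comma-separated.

Roots in ℤ_2: h(0) = 1; h(1) = 0 → root.
Linear factors from roots: (s + 1).
Complete factorization: h(s) = (s + 1)·(s^2 + s + 1)^3.
Factor degrees with multiplicity: 1 + 2 + 2 + 2 = 7.

1, 2, 2, 2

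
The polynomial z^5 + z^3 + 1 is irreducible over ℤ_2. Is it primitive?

Write f(z) = z^5 + z^3 + 1.
|GF(2^5)^×| = 2^5 − 1 = 31. Prime factorization: 31 = 31.
f is primitive ⇔ z has order 31 in GF(2)[z]/(f), i.e. z^(31/q) ≠ 1 for each prime q | 31.
z^(1) mod f = z.
None equal 1, so z has full order 31; f is primitive.

Yes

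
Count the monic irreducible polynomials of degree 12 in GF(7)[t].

1153430600

Gauss's count: N_{7}(12) = (1/12) Σ_{d|12} μ(12/d)·7^d.
Divisors of 12: 1, 2, 3, 4, 6, 12; μ(12/d) for each: 0, 1, 0, -1, -1, 1.
Σ = 7^2 − 7^4 − 7^6 + 7^12 = 13841167200.
N = 13841167200/12 = 1153430600.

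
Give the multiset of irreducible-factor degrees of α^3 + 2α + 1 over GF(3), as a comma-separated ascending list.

Write f(α) = α^3 + 2α + 1.
Roots in GF(3): f(0) = 1; f(1) = 1; f(2) = 1.
Complete factorization: f(α) = (α^3 + 2α + 1).
Factor degrees with multiplicity: 3 = 3.

3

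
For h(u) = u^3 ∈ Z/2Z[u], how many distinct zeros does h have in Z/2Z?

Evaluate at each of the 2 elements of Z/2Z:
h(0) = 0 → root; h(1) = 1.
Roots: {0}.

1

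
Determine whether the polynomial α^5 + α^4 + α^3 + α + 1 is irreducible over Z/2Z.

Write g(α) = α^5 + α^4 + α^3 + α + 1.
Check for roots in Z/2Z: g(0) = 1; g(1) = 1.
No roots, so no linear factors.
Monic irreducibles of degree 2 over GF(2): α^2 + α + 1.
None of them divide g (all give nonzero remainder).
No irreducible factor of degree ≤ 2 exists, so g is irreducible over GF(2).

Yes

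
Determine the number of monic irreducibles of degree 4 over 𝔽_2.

x^(2^4) − x is the product of all monic irreducibles of degree dividing 4; Möbius inversion gives N = (1/4) Σ μ(4/d)·2^d.
Divisors of 4: 1, 2, 4; μ(4/d) for each: 0, -1, 1.
Σ = − 2^2 + 2^4 = 12.
N = 12/4 = 3.

3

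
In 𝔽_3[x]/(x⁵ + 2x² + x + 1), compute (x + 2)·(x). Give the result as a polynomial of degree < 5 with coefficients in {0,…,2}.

x^2 + 2x

Multiply in 𝔽_3[x]: (x + 2)·(x) = x² + 2x.
Reduced: x² + 2x.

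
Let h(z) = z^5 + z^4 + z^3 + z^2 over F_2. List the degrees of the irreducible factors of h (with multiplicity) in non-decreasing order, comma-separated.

1, 1, 1, 1, 1

Roots in F_2: h(0) = 0 → root; h(1) = 0 → root.
Linear factors from roots: (z), (z + 1).
Complete factorization: h(z) = (z)^2·(z + 1)^3.
Factor degrees with multiplicity: 1 + 1 + 1 + 1 + 1 = 5.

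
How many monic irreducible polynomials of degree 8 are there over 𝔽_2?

By the necklace-counting formula, N_2(8) = (1/8) Σ_{d|8} μ(8/d)·2^d.
Divisors of 8: 1, 2, 4, 8; μ(8/d) for each: 0, 0, -1, 1.
Σ = − 2^4 + 2^8 = 240.
N = 240/8 = 30.

30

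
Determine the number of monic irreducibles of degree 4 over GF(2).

The number of monic irreducibles of degree 4 over GF(2) is (1/4)·Σ_{d∣4} μ(4/d) 2^d.
Divisors of 4: 1, 2, 4; μ(4/d) for each: 0, -1, 1.
Σ = − 2^2 + 2^4 = 12.
N = 12/4 = 3.

3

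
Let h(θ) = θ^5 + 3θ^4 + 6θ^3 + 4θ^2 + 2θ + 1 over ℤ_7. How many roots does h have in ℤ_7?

Evaluate at each of the 7 elements of ℤ_7:
h(0) = 1; h(1) = 3; h(2) = 2; h(3) = 5; h(4) = 2; h(5) = 2; h(6) = 6.
No element is a root.

0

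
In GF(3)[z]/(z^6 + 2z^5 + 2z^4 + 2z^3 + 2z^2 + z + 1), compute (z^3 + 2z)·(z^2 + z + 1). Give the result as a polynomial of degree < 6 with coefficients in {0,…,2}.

z^5 + z^4 + 2z^2 + 2z

Multiply in GF(3)[z]: (z^3 + 2z)·(z^2 + z + 1) = z^5 + z^4 + 2z^2 + 2z.
Reduced: z^5 + z^4 + 2z^2 + 2z.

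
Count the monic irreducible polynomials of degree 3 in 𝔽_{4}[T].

20

By the necklace-counting formula, N_4(3) = (1/3) Σ_{d|3} μ(3/d)·4^d.
Divisors of 3: 1, 3; μ(3/d) for each: -1, 1.
Σ = − 4^1 + 4^3 = 60.
N = 60/3 = 20.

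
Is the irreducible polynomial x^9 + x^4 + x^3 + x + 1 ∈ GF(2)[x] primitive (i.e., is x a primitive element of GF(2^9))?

Yes

Write f(x) = x^9 + x^4 + x^3 + x + 1.
|GF(2^9)^×| = 2^9 − 1 = 511. Prime factorization: 511 = 7·73.
f is primitive ⇔ x has order 511 in GF(2)[x]/(f), i.e. x^(511/q) ≠ 1 for each prime q | 511.
x^(73) mod f = x^8 + x^7 + x^5 + x^4 + x^3 + x^2 + x.
x^(7) mod f = x^7.
None equal 1, so x has full order 511; f is primitive.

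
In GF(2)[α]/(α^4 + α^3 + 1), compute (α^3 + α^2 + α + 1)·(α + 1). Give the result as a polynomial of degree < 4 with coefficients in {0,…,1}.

α^3

Multiply in GF(2)[α]: (α^3 + α^2 + α + 1)·(α + 1) = α^4 + 1.
Reduce using α^4 ≡ α^3 + 1 (mod α^4 + α^3 + 1).
Reduced: α^3.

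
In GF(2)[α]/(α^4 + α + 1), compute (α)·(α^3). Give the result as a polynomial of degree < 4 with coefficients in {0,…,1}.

Multiply in GF(2)[α]: (α)·(α^3) = α^4.
Reduce using α^4 ≡ α + 1 (mod α^4 + α + 1).
Reduced: α + 1.

α + 1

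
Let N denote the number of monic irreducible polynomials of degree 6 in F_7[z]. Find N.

19544

By the necklace-counting formula, N_7(6) = (1/6) Σ_{d|6} μ(6/d)·7^d.
Divisors of 6: 1, 2, 3, 6; μ(6/d) for each: 1, -1, -1, 1.
Σ = 7^1 − 7^2 − 7^3 + 7^6 = 117264.
N = 117264/6 = 19544.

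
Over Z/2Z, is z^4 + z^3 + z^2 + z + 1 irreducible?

Write h(z) = z^4 + z^3 + z^2 + z + 1.
Check for roots in Z/2Z: h(0) = 1; h(1) = 1.
No roots, so no linear factors.
Monic irreducibles of degree 2 over GF(2): z^2 + z + 1.
None of them divide h (all give nonzero remainder).
No irreducible factor of degree ≤ 2 exists, so h is irreducible over GF(2).

Yes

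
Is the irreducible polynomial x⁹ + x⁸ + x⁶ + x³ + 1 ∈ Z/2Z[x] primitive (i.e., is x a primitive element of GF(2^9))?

Write f(x) = x⁹ + x⁸ + x⁶ + x³ + 1.
|GF(2^9)^×| = 2^9 − 1 = 511. Prime factorization: 511 = 7·73.
f is primitive ⇔ x has order 511 in GF(2)[x]/(f), i.e. x^(511/q) ≠ 1 for each prime q | 511.
x^(73) mod f = 1
x^(7) mod f = x⁷.
Since x^(73) = 1, the order of x divides 73 < 511; not primitive.

No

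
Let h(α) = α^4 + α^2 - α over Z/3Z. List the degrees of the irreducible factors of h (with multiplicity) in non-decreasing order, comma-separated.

1, 1, 2

Roots in Z/3Z: h(0) = 0 → root; h(1) = 1; h(2) = 0 → root.
Linear factors from roots: (α), (α + 1).
Complete factorization: h(α) = (α)·(α + 1)·(α^2 - α - 1).
Factor degrees with multiplicity: 1 + 1 + 2 = 4.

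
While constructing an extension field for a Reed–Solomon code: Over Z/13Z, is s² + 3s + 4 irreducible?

Write h(s) = s² + 3s + 4.
Check each element of Z/13Z for a root: h(0)=4, h(1)=8, h(2)=1, h(3)=9, h(4)=6, h(5)=5, h(6)=6, h(7)=9, h(8)=1, h(9)=8, h(10)=4, h(11)=2, h(12)=2.
No roots. A degree-2 polynomial over a field with no linear factor is irreducible.

Yes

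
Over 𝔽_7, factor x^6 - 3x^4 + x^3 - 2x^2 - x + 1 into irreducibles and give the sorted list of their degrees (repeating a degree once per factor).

6

Write h(x) = x^6 - 3x^4 + x^3 - 2x^2 - x + 1.
Complete factorization: h(x) = (x^6 - 3x^4 + x^3 - 2x^2 - x + 1).
Factor degrees with multiplicity: 6 = 6.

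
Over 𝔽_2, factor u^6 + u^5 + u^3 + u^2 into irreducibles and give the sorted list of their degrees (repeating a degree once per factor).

1, 1, 1, 1, 2

Write f(u) = u^6 + u^5 + u^3 + u^2.
Roots in 𝔽_2: f(0) = 0 → root; f(1) = 0 → root.
Linear factors from roots: (u), (u + 1).
Complete factorization: f(u) = (u)^2·(u + 1)^2·(u^2 + u + 1).
Factor degrees with multiplicity: 1 + 1 + 1 + 1 + 2 = 6.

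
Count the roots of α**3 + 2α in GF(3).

3

Write g(α) = α**3 + 2α.
Evaluate at each of the 3 elements of GF(3):
g(0) = 0 → root; g(1) = 0 → root; g(2) = 0 → root.
Roots: {0, 1, 2}.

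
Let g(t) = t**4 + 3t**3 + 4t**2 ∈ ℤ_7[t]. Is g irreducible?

No

Check for roots in ℤ_7: g(0) = 0 → root; g(1) = 1; g(2) = 0 → root; g(3) = 2; g(4) = 1; g(5) = 1; g(6) = 2.
g(0) = 0, so (t) divides g(t); g is reducible.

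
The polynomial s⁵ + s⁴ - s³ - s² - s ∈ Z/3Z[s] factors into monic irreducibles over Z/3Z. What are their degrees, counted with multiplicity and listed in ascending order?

1, 4

Write f(s) = s⁵ + s⁴ - s³ - s² - s.
Roots in Z/3Z: f(0) = 0 → root; f(1) = 2; f(2) = 1.
Linear factors from roots: (s).
Complete factorization: f(s) = (s)·(s⁴ + s³ - s² - s - 1).
Factor degrees with multiplicity: 1 + 4 = 5.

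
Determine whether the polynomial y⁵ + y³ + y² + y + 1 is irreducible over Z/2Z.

Yes

Write P(y) = y⁵ + y³ + y² + y + 1.
Check for roots in Z/2Z: P(0) = 1; P(1) = 1.
No roots, so no linear factors.
Monic irreducibles of degree 2 over GF(2): y² + y + 1.
None of them divide P (all give nonzero remainder).
No irreducible factor of degree ≤ 2 exists, so P is irreducible over GF(2).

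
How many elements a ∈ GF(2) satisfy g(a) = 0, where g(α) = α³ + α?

Evaluate at each of the 2 elements of GF(2):
g(0) = 0 → root; g(1) = 0 → root.
Roots: {0, 1}.

2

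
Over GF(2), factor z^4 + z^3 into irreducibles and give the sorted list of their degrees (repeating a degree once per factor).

1, 1, 1, 1

Write h(z) = z^4 + z^3.
Roots in GF(2): h(0) = 0 → root; h(1) = 0 → root.
Linear factors from roots: (z), (z + 1).
Complete factorization: h(z) = (z + 1)·(z)^3.
Factor degrees with multiplicity: 1 + 1 + 1 + 1 = 4.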